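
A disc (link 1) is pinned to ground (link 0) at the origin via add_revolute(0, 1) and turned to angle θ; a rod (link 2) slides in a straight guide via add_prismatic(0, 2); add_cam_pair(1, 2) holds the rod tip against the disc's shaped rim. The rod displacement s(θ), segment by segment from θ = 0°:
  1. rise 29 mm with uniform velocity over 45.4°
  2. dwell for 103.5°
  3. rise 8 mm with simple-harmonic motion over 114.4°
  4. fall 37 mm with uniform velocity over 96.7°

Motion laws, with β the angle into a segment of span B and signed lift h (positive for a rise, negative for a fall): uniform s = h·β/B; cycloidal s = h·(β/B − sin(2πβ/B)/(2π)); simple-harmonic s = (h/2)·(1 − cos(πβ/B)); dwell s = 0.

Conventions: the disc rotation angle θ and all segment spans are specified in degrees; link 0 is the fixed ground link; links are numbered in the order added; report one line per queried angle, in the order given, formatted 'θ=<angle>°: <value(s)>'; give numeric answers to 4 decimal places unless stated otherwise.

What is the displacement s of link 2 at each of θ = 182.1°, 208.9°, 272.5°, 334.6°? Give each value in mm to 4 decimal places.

segment 1 (0° to 45.4°, uniform, h = 29) is passed completely: s = 0.0000 + (29) = 29.0000
segment 2 (45.4° to 148.9°, dwell): s unchanged at 29.0000
θ = 182.1° falls in segment 3 (148.9° to 263.3°, simple-harmonic, h = 8): β = 182.1 − 148.9 = 33.2°, B = 114.4°; Δs = 8/2·(1 − cos(π·0.2902)) = 1.5505; s = 29.0000 + 1.5505 = 30.5505
θ = 208.9° falls in segment 3 (148.9° to 263.3°, simple-harmonic, h = 8): β = 208.9 − 148.9 = 60°, B = 114.4°; Δs = 8/2·(1 − cos(π·0.5245)) = 4.3073; s = 29.0000 + 4.3073 = 33.3073
segment 3 (148.9° to 263.3°, simple-harmonic, h = 8) is passed completely: s = 29.0000 + (8) = 37.0000
θ = 272.5° falls in segment 4 (263.3° to 360°, uniform, h = -37): β = 272.5 − 263.3 = 9.2°, B = 96.7°; Δs = -37·9.2/96.7 = -3.5202; s = 37.0000 − 3.5202 = 33.4798
θ = 334.6° falls in segment 4 (263.3° to 360°, uniform, h = -37): β = 334.6 − 263.3 = 71.3°, B = 96.7°; Δs = -37·71.3/96.7 = -27.2813; s = 37.0000 − 27.2813 = 9.7187

θ=182.1°: 30.5505
θ=208.9°: 33.3073
θ=272.5°: 33.4798
θ=334.6°: 9.7187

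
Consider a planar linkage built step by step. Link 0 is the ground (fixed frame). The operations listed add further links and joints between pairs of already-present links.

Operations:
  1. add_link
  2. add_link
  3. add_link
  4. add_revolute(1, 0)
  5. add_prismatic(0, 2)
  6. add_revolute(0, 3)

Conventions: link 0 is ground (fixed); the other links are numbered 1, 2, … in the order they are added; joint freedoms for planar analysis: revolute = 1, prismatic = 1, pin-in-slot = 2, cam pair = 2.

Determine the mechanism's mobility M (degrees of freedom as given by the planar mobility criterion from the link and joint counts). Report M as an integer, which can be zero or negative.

link 0 = ground. State L|J1|J2 = 1|0|0
+link1  2|0|0
+link2  3|0|0
+link3  4|0|0
R(1,0) f=1→J1  4|1|0
P(0,2) f=1→J1  4|2|0
R(0,3) f=1→J1  4|3|0
M = 3(4−1)−2·3−0 = 9−6−0 = 3

M = 3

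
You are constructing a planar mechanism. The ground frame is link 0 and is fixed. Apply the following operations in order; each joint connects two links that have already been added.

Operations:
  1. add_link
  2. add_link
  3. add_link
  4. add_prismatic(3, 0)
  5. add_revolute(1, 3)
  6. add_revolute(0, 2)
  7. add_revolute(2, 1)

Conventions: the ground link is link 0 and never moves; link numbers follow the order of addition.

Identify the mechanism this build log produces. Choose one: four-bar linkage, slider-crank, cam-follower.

links: 4 (incl. ground); joints: 3 revolute, 1 prismatic, 0 higher (cam) pair, forming one closed loop
4 links, 3 revolutes + 1 prismatic in one loop → slider-crank

slider-crank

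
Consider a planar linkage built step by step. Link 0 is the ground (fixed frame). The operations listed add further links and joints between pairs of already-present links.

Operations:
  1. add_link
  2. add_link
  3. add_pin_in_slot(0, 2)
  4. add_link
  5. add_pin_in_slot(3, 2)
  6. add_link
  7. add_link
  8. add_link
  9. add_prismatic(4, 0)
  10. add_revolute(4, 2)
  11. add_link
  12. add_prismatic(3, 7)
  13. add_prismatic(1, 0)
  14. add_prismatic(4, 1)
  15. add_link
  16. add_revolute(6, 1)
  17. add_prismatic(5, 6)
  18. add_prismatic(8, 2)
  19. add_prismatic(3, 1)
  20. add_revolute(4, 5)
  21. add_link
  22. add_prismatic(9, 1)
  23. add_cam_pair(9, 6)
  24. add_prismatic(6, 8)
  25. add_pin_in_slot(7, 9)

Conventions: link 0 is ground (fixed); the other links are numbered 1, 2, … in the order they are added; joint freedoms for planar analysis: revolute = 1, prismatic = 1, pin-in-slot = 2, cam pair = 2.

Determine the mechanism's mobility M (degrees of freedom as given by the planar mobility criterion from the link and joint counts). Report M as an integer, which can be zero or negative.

ground; <1,0,0>
#1 <2,0,0>
#2 <3,0,0>
PS:0↔2 J2 <3,0,1>
#3 <4,0,1>
PS:3↔2 J2 <4,0,2>
#4 <5,0,2>
#5 <6,0,2>
#6 <7,0,2>
P:4↔0 J1 <7,1,2>
R:4↔2 J1 <7,2,2>
#7 <8,2,2>
P:3↔7 J1 <8,3,2>
P:1↔0 J1 <8,4,2>
P:4↔1 J1 <8,5,2>
#8 <9,5,2>
R:6↔1 J1 <9,6,2>
P:5↔6 J1 <9,7,2>
P:8↔2 J1 <9,8,2>
P:3↔1 J1 <9,9,2>
R:4↔5 J1 <9,10,2>
#9 <10,10,2>
P:9↔1 J1 <10,11,2>
C:9↔6 J2 <10,11,3>
P:6↔8 J1 <10,12,3>
PS:7↔9 J2 <10,12,4>
3×9 − 2×12 − 1×4 = -1

M = -1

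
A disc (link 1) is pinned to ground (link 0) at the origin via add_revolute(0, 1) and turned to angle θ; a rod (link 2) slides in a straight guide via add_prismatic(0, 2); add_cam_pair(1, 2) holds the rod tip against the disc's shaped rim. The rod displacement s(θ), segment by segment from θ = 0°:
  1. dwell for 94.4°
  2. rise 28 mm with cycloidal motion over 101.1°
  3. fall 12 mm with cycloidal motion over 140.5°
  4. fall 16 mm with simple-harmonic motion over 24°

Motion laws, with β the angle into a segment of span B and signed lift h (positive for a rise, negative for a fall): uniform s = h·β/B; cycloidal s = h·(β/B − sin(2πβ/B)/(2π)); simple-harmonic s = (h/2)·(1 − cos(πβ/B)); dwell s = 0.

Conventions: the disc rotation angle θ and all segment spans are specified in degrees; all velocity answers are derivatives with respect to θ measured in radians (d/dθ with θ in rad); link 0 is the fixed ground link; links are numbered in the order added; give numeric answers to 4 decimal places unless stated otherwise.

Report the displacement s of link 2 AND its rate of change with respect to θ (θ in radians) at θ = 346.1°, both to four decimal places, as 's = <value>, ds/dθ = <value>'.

segment 1 (0° to 94.4°, dwell): s unchanged at 0.0000
segment 2 (94.4° to 195.5°, cycloidal, h = 28) is passed completely: s = 0.0000 + (28) = 28.0000
segment 3 (195.5° to 336°, cycloidal, h = -12) is passed completely: s = 28.0000 + (-12) = 16.0000
θ = 346.1° falls in segment 4 (336° to 360°, simple-harmonic, h = -16): β = 346.1 − 336 = 10.1°, B = 24°; Δs = -16/2·(1 − cos(π·0.4208)) = -6.0308; s = 16.0000 − 6.0308 = 9.9692
velocity in seg [336°–360°] (simple-harmonic), θ in radians: β = 10.1° = 0.1763 rad, B = 24° = 0.4189 rad; ds/dθ = (πh/(2B)) sin(πβ/B) = (π·(-16)/(2·0.4189)) sin(π·0.4208) = -58.153855 mm/rad

s = 9.9692, ds/dθ = -58.1539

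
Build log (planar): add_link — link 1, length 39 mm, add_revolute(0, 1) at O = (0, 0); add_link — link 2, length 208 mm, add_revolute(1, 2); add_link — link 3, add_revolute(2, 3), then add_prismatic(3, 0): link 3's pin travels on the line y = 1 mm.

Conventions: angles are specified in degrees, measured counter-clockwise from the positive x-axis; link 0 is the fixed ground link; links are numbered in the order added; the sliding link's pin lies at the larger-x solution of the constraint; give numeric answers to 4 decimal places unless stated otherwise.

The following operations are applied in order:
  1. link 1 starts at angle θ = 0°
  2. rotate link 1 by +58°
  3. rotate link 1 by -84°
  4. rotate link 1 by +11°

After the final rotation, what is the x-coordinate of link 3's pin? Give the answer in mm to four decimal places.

geometry: r = 39 mm, L = 208 mm, e = 1 mm; θ starts at 0°
rotate link 1 by +58°: θ ← 0° +58° = 58°
rotate link 1 by -84°: θ ← 58° -84° = -26°
rotate link 1 by +11°: θ ← -26° +11° = -15°
crank pin P = (r cos θ, r sin θ) = (37.671107, -10.093943)
h = r sin θ − e = -10.093943 − 1 = -11.093943
x = r cos θ + √(L² − h²) = 37.671107 + 207.703935 = 245.375042

245.3750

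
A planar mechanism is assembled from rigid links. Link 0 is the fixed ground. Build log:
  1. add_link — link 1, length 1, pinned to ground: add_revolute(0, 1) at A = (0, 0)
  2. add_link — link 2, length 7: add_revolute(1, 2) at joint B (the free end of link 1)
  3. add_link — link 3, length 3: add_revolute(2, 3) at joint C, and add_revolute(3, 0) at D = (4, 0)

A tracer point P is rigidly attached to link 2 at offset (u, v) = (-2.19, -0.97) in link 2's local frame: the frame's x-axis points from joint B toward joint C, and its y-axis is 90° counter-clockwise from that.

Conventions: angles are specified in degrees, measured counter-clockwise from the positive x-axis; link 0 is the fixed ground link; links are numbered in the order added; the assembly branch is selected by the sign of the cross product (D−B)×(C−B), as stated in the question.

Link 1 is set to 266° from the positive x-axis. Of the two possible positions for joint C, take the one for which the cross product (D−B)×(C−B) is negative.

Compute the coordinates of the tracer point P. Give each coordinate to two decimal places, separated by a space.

A=(0,0), D=(4.00,0)
B = A + 1.00·(cos266°, sin266°) = (-0.0698, -0.9976)
|BD| = 4.1902
circle(B,7.00) ∩ circle(D,3.00): a=6.8681, h=1.3524
  candidates: C₊=(6.2789,1.9510) cross=5.667; C₋=(6.9229,-0.6760) cross=-5.667
  branch - wants cross < 0 → take C=(6.9229,-0.6760) (cross=-5.667)
ex = (C−B)/|BC| = (0.9989,0.0459); ey = (-0.0459,0.9989)
P = B + -2.19·ex + -0.97·ey = (-2.2129,-2.0672)

-2.21 -2.07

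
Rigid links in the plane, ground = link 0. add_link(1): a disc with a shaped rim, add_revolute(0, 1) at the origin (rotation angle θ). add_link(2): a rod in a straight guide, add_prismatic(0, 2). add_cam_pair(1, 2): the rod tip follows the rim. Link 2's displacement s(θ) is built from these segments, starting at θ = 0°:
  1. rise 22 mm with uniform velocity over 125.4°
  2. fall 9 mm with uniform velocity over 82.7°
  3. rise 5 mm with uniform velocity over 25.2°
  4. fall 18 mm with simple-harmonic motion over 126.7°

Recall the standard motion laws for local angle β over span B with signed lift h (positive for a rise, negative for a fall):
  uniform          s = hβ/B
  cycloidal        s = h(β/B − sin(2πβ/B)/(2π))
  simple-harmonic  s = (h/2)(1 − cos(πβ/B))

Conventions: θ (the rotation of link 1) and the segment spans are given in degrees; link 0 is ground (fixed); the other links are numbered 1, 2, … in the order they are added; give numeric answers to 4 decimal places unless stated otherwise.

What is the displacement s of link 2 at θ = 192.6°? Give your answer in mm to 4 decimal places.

segment 1 (0° to 125.4°, uniform, h = 22) is passed completely: s = 0.0000 + (22) = 22.0000
θ = 192.6° falls in segment 2 (125.4° to 208.1°, uniform, h = -9): β = 192.6 − 125.4 = 67.2°, B = 82.7°; Δs = -9·67.2/82.7 = -7.3132; s = 22.0000 − 7.3132 = 14.6868

14.6868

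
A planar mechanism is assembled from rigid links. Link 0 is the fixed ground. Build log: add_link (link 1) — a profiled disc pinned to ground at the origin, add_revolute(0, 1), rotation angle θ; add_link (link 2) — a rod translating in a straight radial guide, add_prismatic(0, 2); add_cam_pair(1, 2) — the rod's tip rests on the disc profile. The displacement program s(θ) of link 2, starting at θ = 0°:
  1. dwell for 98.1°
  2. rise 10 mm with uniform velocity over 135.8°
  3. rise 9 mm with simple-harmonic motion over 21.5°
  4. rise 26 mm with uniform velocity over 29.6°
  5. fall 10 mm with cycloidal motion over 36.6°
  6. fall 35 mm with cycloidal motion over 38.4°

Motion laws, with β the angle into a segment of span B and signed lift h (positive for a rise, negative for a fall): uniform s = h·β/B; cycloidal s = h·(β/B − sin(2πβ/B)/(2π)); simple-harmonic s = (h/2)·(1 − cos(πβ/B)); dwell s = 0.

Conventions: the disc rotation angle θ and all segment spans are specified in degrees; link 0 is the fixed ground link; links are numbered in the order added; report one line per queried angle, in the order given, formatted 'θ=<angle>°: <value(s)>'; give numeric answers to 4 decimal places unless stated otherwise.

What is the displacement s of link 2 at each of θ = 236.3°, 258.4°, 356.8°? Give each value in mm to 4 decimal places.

seg 1 [0°–98.1°] dwell: s stays 0.0000
seg 2 [98.1°–233.9°] uniform, h=10: full span → s += 10 → s = 10.0000
seg 3 [233.9°–255.4°] simple-harmonic, h=9: θ=236.3° here. β=2.4, B=21.5. 9/2·(1 − cos(π·0.1116)) = 0.2739 → s = 10.2739
seg 3 [233.9°–255.4°] simple-harmonic, h=9: full span → s += 9 → s = 19.0000
seg 4 [255.4°–285°] uniform, h=26: θ=258.4° here. β=3, B=29.6. 26·3/29.6 = 2.6351 → s = 21.6351
seg 4 [255.4°–285°] uniform, h=26: full span → s += 26 → s = 45.0000
seg 5 [285°–321.6°] cycloidal, h=-10: full span → s += -10 → s = 35.0000
seg 6 [321.6°–360°] cycloidal, h=-35: θ=356.8° here. β=35.2, B=38.4. -35·(0.9167 − sin(2π·0.9167)/(2π)) = -34.8685 → s = 0.1315

θ=236.3°: 10.2739
θ=258.4°: 21.6351
θ=356.8°: 0.1315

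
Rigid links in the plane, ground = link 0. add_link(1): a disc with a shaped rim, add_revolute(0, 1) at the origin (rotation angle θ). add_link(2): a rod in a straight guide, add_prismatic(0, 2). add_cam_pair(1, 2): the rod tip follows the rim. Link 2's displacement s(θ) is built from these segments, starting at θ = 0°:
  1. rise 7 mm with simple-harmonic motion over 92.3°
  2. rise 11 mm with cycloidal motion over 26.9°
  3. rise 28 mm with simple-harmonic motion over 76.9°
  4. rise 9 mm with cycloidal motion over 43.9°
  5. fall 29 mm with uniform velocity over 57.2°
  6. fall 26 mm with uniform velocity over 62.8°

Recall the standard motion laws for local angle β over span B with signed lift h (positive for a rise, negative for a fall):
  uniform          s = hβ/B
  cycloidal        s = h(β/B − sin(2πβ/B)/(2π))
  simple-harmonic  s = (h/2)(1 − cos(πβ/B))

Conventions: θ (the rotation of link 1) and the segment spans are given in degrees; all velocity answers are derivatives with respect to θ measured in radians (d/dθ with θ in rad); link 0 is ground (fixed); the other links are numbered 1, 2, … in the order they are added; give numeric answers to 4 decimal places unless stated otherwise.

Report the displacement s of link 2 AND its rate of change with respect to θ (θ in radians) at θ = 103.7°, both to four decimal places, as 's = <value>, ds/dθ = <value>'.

segment 1 (0° to 92.3°, simple-harmonic, h = 7) is passed completely: s = 0.0000 + (7) = 7.0000
θ = 103.7° falls in segment 2 (92.3° to 119.2°, cycloidal, h = 11): β = 103.7 − 92.3 = 11.4°, B = 26.9°; Δs = 11·(0.4238 − sin(2π·0.4238)/(2π)) = 3.8551; s = 7.0000 + 3.8551 = 10.8551
velocity in seg [92.3°–119.2°] (cycloidal), θ in radians: β = 11.4° = 0.1990 rad, B = 26.9° = 0.4695 rad; ds/dθ = (h/B)(1 − cos(2πβ/B)) = (11/0.4695)(1 − cos(2π·0.4238)) = 44.223992 mm/rad

s = 10.8551, ds/dθ = 44.2240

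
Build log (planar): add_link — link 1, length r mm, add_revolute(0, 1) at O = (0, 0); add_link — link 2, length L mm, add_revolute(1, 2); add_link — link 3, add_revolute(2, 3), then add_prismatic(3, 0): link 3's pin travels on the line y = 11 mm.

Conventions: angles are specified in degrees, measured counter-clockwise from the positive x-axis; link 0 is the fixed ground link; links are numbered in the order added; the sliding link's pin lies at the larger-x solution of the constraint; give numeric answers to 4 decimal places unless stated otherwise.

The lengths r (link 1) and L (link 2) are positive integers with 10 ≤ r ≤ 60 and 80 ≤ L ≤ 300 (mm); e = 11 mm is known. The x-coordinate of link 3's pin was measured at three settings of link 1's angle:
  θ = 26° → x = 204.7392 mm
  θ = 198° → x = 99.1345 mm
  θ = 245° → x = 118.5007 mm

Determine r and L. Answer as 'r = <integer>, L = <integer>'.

constraint per measurement: (x − r cos θ)² + (r sin θ − e)² = L²
subtracting the θ₁ and θ₂ equations cancels the r² and L² terms:
r = (x₁² − x₂²) / (2[(x₁cos θ₁ + e sin θ₁) − (x₂cos θ₂ + e sin θ₂)]) = 56.0000 → r = 56
L² = (x₁ − r cos θ₁)² + (r sin θ₁ − e)² = 24025.0089 → L = 155.0000 → L = 155
check at θ₃=245°: x = 118.5007 (printed 118.5007) ✓

r = 56, L = 155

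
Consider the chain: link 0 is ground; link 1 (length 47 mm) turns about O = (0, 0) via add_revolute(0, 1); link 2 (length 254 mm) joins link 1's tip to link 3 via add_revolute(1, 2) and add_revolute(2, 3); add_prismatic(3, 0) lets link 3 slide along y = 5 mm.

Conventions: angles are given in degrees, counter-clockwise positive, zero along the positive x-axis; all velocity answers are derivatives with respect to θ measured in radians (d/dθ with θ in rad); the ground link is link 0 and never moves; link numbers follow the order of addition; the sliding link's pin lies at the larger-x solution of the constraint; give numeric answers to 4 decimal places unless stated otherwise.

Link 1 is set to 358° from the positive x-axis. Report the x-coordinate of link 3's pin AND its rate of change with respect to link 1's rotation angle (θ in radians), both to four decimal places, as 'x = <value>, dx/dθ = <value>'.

geometry: r = 47 mm, L = 254 mm, e = 5 mm
crank pin P = (r cos θ, r sin θ) = (46.971369, -1.640276)
h = r sin θ − e = -1.640276 − 5 = -6.640276
x = r cos θ + √(L² − h²) = 46.971369 + 253.913187 = 300.884556
dx/dθ = −r sin θ − h·r cos θ/√(L² − h²) (θ in radians; h = -6.640276) = 2.868660

x = 300.8846, dx/dθ = 2.8687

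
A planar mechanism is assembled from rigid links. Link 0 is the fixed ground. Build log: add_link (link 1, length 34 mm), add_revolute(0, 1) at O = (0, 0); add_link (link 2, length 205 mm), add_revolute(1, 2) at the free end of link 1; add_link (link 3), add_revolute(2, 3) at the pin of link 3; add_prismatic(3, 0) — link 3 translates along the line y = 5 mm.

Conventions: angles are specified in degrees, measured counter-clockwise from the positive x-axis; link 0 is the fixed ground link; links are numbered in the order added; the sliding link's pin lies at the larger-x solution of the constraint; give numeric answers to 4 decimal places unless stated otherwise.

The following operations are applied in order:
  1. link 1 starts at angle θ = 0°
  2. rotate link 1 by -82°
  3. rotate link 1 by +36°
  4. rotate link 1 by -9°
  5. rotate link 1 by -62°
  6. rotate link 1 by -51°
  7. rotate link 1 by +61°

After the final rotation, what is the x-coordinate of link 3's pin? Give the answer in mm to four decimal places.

geometry: r = 34 mm, L = 205 mm, e = 5 mm; θ starts at 0°
rotate link 1 by -82°: θ ← 0° -82° = -82°
rotate link 1 by +36°: θ ← -82° +36° = -46°
rotate link 1 by -9°: θ ← -46° -9° = -55°
rotate link 1 by -62°: θ ← -55° -62° = -117°
rotate link 1 by -51°: θ ← -117° -51° = -168°
rotate link 1 by +61°: θ ← -168° +61° = -107°
crank pin P = (r cos θ, r sin θ) = (-9.940638, -32.514362)
h = r sin θ − e = -32.514362 − 5 = -37.514362
x = r cos θ + √(L² − h²) = -9.940638 + 201.538266 = 191.597628

191.5976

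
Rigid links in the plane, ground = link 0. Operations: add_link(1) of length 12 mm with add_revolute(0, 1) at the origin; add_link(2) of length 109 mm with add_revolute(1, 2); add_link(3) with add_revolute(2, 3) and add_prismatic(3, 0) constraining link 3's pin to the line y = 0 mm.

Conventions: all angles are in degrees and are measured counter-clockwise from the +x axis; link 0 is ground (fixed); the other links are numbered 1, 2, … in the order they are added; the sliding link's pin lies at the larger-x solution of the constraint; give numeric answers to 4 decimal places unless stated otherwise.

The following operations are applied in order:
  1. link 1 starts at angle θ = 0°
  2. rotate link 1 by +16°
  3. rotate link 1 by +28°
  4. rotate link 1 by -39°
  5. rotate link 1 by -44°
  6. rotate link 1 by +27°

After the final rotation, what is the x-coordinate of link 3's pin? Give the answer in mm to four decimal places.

geometry: r = 12 mm, L = 109 mm, e = 0 mm; θ starts at 0°
rotate link 1 by +16°: θ ← 0° +16° = 16°
rotate link 1 by +28°: θ ← 16° +28° = 44°
rotate link 1 by -39°: θ ← 44° -39° = 5°
rotate link 1 by -44°: θ ← 5° -44° = -39°
rotate link 1 by +27°: θ ← -39° +27° = -12°
crank pin P = (r cos θ, r sin θ) = (11.737771, -2.494940)
h = r sin θ − e = -2.494940 − 0 = -2.494940
x = r cos θ + √(L² − h²) = 11.737771 + 108.971442 = 120.709214

120.7092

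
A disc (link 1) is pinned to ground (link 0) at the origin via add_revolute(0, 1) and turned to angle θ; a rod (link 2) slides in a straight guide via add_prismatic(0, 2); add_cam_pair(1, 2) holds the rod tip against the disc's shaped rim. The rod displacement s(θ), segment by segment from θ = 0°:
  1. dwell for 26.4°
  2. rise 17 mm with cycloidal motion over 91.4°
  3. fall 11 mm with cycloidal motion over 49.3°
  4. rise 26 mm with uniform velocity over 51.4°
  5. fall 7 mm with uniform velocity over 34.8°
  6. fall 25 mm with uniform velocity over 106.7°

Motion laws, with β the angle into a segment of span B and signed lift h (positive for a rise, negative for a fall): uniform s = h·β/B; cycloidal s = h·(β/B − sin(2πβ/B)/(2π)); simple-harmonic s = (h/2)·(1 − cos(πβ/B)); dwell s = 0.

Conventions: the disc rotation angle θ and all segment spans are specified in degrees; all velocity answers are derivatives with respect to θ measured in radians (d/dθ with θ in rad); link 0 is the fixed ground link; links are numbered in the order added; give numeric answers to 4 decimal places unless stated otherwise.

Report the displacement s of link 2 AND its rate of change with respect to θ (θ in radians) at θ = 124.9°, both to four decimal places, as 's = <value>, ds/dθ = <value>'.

segment 1 (0° to 26.4°, dwell): s unchanged at 0.0000
segment 2 (26.4° to 117.8°, cycloidal, h = 17) is passed completely: s = 0.0000 + (17) = 17.0000
θ = 124.9° falls in segment 3 (117.8° to 167.1°, cycloidal, h = -11): β = 124.9 − 117.8 = 7.1°, B = 49.3°; Δs = -11·(0.1440 − sin(2π·0.1440)/(2π)) = -0.2075; s = 17.0000 − 0.2075 = 16.7925
velocity in seg [117.8°–167.1°] (cycloidal), θ in radians: β = 7.1° = 0.1239 rad, B = 49.3° = 0.8604 rad; ds/dθ = (h/B)(1 − cos(2πβ/B)) = ((-11)/0.8604)(1 − cos(2π·0.1440)) = -4.886326 mm/rad

s = 16.7925, ds/dθ = -4.8863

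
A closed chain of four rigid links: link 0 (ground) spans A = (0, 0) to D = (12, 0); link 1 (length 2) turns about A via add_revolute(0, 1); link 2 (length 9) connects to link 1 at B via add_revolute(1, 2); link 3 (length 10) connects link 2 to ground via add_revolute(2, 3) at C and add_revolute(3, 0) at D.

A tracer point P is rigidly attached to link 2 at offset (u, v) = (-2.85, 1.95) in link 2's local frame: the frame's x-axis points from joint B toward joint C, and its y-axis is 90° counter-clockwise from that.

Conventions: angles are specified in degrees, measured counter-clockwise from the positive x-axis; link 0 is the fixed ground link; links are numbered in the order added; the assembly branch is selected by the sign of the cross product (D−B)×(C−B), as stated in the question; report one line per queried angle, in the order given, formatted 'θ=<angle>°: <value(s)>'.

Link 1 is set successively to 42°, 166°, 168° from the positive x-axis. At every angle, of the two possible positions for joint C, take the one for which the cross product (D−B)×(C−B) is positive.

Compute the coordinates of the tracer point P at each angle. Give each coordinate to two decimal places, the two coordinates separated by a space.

A=(0,0), D=(12.00,0)
θ=42°: B = A + 2.00·(cos42°, sin42°) = (1.4863, 1.3383)
θ=42°: |BD| = 10.5985
θ=42°: circle(B,9.00) ∩ circle(D,10.00): a=4.4029, h=7.8495
θ=42°:   candidates: C₊=(6.8451,8.5690) cross=83.193; C₋=(4.8628,-7.0043) cross=-83.193
θ=42°:   branch + wants cross > 0 → take C=(6.8451,8.5690) (cross=83.193)
θ=42°: ex = (C−B)/|BC| = (0.5954,0.8034); ey = (-0.8034,0.5954)
θ=42°: P = B + -2.85·ex + 1.95·ey = (-1.7773,0.2096)
θ=166°: B = A + 2.00·(cos166°, sin166°) = (-1.9406, 0.4838)
θ=166°: |BD| = 13.9490
θ=166°: circle(B,9.00) ∩ circle(D,10.00): a=6.2934, h=6.4337
θ=166°:   candidates: C₊=(4.5722,6.6954) cross=89.744; C₋=(4.1259,-6.1643) cross=-89.744
θ=166°:   branch + wants cross > 0 → take C=(4.5722,6.6954) (cross=89.744)
θ=166°: ex = (C−B)/|BC| = (0.7236,0.6902); ey = (-0.6902,0.7236)
θ=166°: P = B + -2.85·ex + 1.95·ey = (-5.3488,-0.0720)
θ=168°: B = A + 2.00·(cos168°, sin168°) = (-1.9563, 0.4158)
θ=168°: |BD| = 13.9625
θ=168°: circle(B,9.00) ∩ circle(D,10.00): a=6.3008, h=6.4265
θ=168°:   candidates: C₊=(4.5331,6.6518) cross=89.729; C₋=(4.1504,-6.1954) cross=-89.729
θ=168°:   branch + wants cross > 0 → take C=(4.5331,6.6518) (cross=89.729)
θ=168°: ex = (C−B)/|BC| = (0.7210,0.6929); ey = (-0.6929,0.7210)
θ=168°: P = B + -2.85·ex + 1.95·ey = (-5.3624,-0.1528)

θ=42°: -1.78 0.21
θ=166°: -5.35 -0.07
θ=168°: -5.36 -0.15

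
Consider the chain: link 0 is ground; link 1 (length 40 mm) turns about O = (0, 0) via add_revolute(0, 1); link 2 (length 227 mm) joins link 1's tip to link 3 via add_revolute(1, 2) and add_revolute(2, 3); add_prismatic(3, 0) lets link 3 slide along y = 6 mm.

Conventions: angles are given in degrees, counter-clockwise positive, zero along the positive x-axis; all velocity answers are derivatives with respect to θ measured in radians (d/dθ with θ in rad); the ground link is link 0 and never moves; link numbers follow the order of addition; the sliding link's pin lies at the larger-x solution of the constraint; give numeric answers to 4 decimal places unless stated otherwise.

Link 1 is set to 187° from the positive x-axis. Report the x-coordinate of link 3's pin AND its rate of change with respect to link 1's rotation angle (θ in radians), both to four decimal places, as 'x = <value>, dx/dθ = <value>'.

geometry: r = 40 mm, L = 227 mm, e = 6 mm
crank pin P = (r cos θ, r sin θ) = (-39.701846, -4.874774)
h = r sin θ − e = -4.874774 − 6 = -10.874774
x = r cos θ + √(L² − h²) = -39.701846 + 226.739364 = 187.037518
dx/dθ = −r sin θ − h·r cos θ/√(L² − h²) (θ in radians; h = -10.874774) = 2.970611

x = 187.0375, dx/dθ = 2.9706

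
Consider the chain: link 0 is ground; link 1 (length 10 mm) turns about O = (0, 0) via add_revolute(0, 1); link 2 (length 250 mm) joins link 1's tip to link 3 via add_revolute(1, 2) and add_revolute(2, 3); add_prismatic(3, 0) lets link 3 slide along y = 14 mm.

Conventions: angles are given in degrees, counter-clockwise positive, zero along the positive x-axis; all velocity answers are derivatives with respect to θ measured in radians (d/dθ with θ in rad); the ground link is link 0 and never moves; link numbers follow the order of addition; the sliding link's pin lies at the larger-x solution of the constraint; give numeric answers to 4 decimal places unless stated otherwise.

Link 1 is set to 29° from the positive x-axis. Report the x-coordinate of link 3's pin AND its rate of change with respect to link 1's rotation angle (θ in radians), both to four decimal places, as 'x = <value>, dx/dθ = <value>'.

geometry: r = 10 mm, L = 250 mm, e = 14 mm
crank pin P = (r cos θ, r sin θ) = (8.746197, 4.848096)
h = r sin θ − e = 4.848096 − 14 = -9.151904
x = r cos θ + √(L² − h²) = 8.746197 + 249.832429 = 258.578626
dx/dθ = −r sin θ − h·r cos θ/√(L² − h²) (θ in radians; h = -9.151904) = -4.527704

x = 258.5786, dx/dθ = -4.5277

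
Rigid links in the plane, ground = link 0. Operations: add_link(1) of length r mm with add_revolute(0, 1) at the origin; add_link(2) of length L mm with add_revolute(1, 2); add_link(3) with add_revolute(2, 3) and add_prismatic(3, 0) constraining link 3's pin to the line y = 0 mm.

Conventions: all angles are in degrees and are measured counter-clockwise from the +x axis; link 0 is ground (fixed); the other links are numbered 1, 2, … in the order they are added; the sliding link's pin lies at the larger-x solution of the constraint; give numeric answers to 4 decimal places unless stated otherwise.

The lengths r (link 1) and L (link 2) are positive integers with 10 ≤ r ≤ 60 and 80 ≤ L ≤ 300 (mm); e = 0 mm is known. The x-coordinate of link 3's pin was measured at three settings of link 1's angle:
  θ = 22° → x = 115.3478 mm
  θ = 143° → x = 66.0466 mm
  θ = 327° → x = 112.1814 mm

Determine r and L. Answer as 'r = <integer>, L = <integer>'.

constraint per measurement: (x − r cos θ)² + (r sin θ − e)² = L²
subtracting the θ₁ and θ₂ equations cancels the r² and L² terms:
r = (x₁² − x₂²) / (2[(x₁cos θ₁ + e sin θ₁) − (x₂cos θ₂ + e sin θ₂)]) = 28.0000 → r = 28
L² = (x₁ − r cos θ₁)² + (r sin θ₁ − e)² = 8099.9924 → L = 90.0000 → L = 90
check at θ₃=327°: x = 112.1814 (printed 112.1814) ✓

r = 28, L = 90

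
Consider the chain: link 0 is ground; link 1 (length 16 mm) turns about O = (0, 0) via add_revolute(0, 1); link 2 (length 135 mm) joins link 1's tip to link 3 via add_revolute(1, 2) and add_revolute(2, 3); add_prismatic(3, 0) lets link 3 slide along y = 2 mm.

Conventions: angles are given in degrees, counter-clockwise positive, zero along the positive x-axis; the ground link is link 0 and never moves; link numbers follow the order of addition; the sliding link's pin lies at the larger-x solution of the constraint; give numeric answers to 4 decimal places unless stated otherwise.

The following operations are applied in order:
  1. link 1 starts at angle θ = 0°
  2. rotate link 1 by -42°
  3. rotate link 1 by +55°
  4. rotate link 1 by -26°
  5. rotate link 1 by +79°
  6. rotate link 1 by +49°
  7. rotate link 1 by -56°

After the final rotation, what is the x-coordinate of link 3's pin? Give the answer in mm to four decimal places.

geometry: r = 16 mm, L = 135 mm, e = 2 mm; θ starts at 0°
rotate link 1 by -42°: θ ← 0° -42° = -42°
rotate link 1 by +55°: θ ← -42° +55° = 13°
rotate link 1 by -26°: θ ← 13° -26° = -13°
rotate link 1 by +79°: θ ← -13° +79° = 66°
rotate link 1 by +49°: θ ← 66° +49° = 115°
rotate link 1 by -56°: θ ← 115° -56° = 59°
crank pin P = (r cos θ, r sin θ) = (8.240609, 13.714677)
h = r sin θ − e = 13.714677 − 2 = 11.714677
x = r cos θ + √(L² − h²) = 8.240609 + 134.490767 = 142.731376

142.7314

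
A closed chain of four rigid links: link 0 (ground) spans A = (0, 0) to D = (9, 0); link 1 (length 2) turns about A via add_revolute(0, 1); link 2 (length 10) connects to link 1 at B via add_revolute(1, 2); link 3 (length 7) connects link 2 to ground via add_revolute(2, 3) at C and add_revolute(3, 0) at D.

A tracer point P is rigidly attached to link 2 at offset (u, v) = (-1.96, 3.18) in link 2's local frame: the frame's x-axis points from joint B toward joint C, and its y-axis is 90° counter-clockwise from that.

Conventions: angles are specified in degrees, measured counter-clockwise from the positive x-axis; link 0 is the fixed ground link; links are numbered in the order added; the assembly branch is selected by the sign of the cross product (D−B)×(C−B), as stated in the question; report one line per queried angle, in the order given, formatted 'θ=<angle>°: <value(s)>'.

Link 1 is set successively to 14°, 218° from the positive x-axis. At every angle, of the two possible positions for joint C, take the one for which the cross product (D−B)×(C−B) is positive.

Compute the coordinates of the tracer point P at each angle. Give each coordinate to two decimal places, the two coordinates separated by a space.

A=(0,0), D=(9.00,0)
θ=14°: B = A + 2.00·(cos14°, sin14°) = (1.9406, 0.4838)
θ=14°: |BD| = 7.0760
θ=14°: circle(B,10.00) ∩ circle(D,7.00): a=7.1417, h=6.9997
θ=14°:   candidates: C₊=(9.5442,6.9788) cross=49.530; C₋=(8.5870,-6.9878) cross=-49.530
θ=14°:   branch + wants cross > 0 → take C=(9.5442,6.9788) (cross=49.530)
θ=14°: ex = (C−B)/|BC| = (0.7604,0.6495); ey = (-0.6495,0.7604)
θ=14°: P = B + -1.96·ex + 3.18·ey = (-1.6151,1.6288)
θ=218°: B = A + 2.00·(cos218°, sin218°) = (-1.5760, -1.2313)
θ=218°: |BD| = 10.6475
θ=218°: circle(B,10.00) ∩ circle(D,7.00): a=7.7187, h=6.3578
θ=218°:   candidates: C₊=(5.3556,5.9765) cross=67.695; C₋=(6.8261,-6.6539) cross=-67.695
θ=218°:   branch + wants cross > 0 → take C=(5.3556,5.9765) (cross=67.695)
θ=218°: ex = (C−B)/|BC| = (0.6932,0.7208); ey = (-0.7208,0.6932)
θ=218°: P = B + -1.96·ex + 3.18·ey = (-5.2267,-0.4398)

θ=14°: -1.62 1.63
θ=218°: -5.23 -0.44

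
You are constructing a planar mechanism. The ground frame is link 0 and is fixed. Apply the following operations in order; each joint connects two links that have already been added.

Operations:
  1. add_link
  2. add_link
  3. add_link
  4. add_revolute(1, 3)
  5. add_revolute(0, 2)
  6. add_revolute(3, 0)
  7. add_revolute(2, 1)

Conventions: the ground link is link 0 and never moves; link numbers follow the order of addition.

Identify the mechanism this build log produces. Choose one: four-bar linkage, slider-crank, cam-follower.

links: 4 (incl. ground); joints: 4 revolute, 0 prismatic, 0 higher (cam) pair, forming one closed loop
4 links in a single 4R loop → four-bar linkage

four-bar linkage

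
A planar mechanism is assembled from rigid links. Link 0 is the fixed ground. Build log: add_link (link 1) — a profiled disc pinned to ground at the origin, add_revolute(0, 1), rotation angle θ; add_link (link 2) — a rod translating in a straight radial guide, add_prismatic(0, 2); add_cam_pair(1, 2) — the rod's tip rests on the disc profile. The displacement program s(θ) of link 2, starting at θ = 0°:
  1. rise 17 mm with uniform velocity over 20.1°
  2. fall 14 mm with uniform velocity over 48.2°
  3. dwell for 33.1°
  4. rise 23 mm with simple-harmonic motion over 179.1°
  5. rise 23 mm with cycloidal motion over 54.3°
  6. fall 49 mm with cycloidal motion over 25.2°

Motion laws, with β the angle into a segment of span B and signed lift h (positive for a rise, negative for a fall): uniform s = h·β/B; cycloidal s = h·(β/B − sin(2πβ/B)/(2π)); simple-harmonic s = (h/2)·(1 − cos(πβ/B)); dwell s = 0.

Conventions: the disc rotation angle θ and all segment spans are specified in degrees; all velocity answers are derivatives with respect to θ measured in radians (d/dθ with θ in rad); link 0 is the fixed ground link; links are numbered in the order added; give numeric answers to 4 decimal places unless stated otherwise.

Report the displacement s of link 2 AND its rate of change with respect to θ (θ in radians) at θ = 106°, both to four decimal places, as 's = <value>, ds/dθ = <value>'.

seg 1 [0°–20.1°] uniform, h=17: full span → s += 17 → s = 17.0000
seg 2 [20.1°–68.3°] uniform, h=-14: full span → s += -14 → s = 3.0000
seg 3 [68.3°–101.4°] dwell: s stays 3.0000
seg 4 [101.4°–280.5°] simple-harmonic, h=23: θ=106° here. β=4.6, B=179.1. 23/2·(1 − cos(π·0.0257)) = 0.0374 → s = 3.0374
velocity in seg [101.4°–280.5°] (simple-harmonic), θ in radians: β = 4.6° = 0.0803 rad, B = 179.1° = 3.1259 rad; ds/dθ = (πh/(2B)) sin(πβ/B) = (π·23/(2·3.1259)) sin(π·0.0257) = 0.931570 mm/rad

s = 3.0374, ds/dθ = 0.9316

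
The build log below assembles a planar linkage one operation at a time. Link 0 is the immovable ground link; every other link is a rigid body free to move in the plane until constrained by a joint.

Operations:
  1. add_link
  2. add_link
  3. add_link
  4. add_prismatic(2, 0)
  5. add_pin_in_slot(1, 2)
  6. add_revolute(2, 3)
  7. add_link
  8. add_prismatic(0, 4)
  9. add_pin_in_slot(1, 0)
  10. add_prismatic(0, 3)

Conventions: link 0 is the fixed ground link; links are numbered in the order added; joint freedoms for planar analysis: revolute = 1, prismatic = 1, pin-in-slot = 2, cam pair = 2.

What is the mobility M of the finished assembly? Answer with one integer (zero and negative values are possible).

(L,J1,J2)=(1,0,0); link0 fixed
link1: (2,0,0)
link2: (3,0,0)
link3: (4,0,0)
P 2-0 [J1]: (4,1,0)
PS 1-2 [J2]: (4,1,1)
R 2-3 [J1]: (4,2,1)
link4: (5,2,1)
P 0-4 [J1]: (5,3,1)
PS 1-0 [J2]: (5,3,2)
P 0-3 [J1]: (5,4,2)
Grübler: 3·4 − 2·4 − 2 = 2

M = 2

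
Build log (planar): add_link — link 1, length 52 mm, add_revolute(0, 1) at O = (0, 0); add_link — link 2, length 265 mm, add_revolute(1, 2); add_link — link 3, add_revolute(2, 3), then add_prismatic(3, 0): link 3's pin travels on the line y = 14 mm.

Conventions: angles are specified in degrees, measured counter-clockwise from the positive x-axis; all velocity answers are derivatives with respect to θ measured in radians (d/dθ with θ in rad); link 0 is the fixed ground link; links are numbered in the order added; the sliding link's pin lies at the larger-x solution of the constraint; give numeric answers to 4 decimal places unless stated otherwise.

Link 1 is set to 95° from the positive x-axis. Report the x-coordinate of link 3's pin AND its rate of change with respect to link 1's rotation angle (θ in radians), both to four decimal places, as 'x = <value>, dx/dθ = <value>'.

geometry: r = 52 mm, L = 265 mm, e = 14 mm
crank pin P = (r cos θ, r sin θ) = (-4.532099, 51.802124)
h = r sin θ − e = 51.802124 − 14 = 37.802124
x = r cos θ + √(L² − h²) = -4.532099 + 262.289915 = 257.757816
dx/dθ = −r sin θ − h·r cos θ/√(L² − h²) (θ in radians; h = 37.802124) = -51.148943

x = 257.7578, dx/dθ = -51.1489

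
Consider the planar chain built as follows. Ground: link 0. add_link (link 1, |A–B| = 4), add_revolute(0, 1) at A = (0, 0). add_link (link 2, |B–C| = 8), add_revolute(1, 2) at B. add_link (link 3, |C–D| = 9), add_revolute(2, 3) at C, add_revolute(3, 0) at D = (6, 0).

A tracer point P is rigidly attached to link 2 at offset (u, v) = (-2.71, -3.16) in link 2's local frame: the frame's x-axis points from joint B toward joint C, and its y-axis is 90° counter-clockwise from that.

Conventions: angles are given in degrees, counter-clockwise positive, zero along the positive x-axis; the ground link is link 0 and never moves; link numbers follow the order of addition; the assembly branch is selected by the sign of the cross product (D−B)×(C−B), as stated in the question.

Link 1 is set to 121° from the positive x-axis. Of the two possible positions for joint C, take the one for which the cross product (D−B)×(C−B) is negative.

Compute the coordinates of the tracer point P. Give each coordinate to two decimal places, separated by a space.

A=(0,0), D=(6.00,0)
B = A + 4.00·(cos121°, sin121°) = (-2.0602, 3.4287)
|BD| = 8.7591
circle(B,8.00) ∩ circle(D,9.00): a=3.4091, h=7.2373
  candidates: C₊=(3.9099,8.7539) cross=63.392; C₋=(-1.7560,-4.5655) cross=-63.392
  branch - wants cross < 0 → take C=(-1.7560,-4.5655) (cross=-63.392)
ex = (C−B)/|BC| = (0.0380,-0.9993); ey = (0.9993,0.0380)
P = B + -2.71·ex + -3.16·ey = (-5.3209,6.0166)

-5.32 6.02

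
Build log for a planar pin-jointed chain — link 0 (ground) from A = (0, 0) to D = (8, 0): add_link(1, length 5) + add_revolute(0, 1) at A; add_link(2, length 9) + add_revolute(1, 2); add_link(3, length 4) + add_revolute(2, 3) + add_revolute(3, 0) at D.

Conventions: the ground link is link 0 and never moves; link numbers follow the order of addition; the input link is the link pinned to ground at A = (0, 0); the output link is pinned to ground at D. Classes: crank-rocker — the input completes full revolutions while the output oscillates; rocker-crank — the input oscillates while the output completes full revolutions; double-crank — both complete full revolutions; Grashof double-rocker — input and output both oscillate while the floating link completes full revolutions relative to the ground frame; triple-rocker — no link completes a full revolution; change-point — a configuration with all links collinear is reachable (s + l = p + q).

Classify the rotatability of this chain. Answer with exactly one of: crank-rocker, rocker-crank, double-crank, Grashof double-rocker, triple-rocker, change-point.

lengths: ground=8, input=5, coupler=9, output=4
sorted: s=4 (shortest), l=9 (longest), p+q=13
s + l = 13 vs p + q = 13
s + l = p + q → change-point (collinear configuration reachable)

change-point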